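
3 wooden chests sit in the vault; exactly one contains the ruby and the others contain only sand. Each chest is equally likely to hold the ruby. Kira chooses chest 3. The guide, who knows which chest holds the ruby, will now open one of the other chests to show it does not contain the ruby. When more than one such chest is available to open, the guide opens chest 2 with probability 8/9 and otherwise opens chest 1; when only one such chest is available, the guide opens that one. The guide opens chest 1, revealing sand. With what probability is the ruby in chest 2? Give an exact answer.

Apply Bayes' rule, conditioning on where the ruby actually is.
If it is in chest 1 (prior 1/3): the guide opened chest 1, so this case is ruled out; weight (1/3)·0 = 0.
If it is in chest 2 (prior 1/3): only chest 1 is available, probability 1; weight (1/3)·1 = 1/3.
If it is in chest 3 (prior 1/3): chest 2 is available but not opened, probability 1/9; weight (1/3)·(1/9) = 1/27.
The weights sum to 10/27.
So P(the ruby in chest 2 | the guide opened chest 1) = (1/3) / (10/27) = 9/10.

9/10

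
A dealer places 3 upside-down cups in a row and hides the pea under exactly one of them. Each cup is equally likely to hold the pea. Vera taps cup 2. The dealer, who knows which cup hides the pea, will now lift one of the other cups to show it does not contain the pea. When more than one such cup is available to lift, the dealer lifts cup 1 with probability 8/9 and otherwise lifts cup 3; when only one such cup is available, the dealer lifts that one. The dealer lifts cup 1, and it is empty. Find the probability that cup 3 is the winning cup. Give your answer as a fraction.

Condition on the true location of the pea.
If it is under cup 1 (prior 1/3): the dealer opened cup 1, so this case is ruled out; weight (1/3)·0 = 0.
If it is under cup 2 (prior 1/3): cup 1 is available, opened with probability 8/9; weight (1/3)·(8/9) = 8/27.
If it is under cup 3 (prior 1/3): only cup 1 is available, probability 1; weight (1/3)·1 = 1/3.
The weights sum to 17/27.
So P(the pea under cup 3 | the dealer opened cup 1) = (1/3) / (17/27) = 9/17.

9/17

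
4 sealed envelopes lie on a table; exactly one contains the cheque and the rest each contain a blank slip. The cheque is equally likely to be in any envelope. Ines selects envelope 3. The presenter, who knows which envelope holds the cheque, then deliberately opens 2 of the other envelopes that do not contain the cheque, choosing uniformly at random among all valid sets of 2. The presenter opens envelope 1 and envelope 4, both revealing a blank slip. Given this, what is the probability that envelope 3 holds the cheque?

1/4

Consider each possible location of the cheque in turn.
If it is in either of envelopes 1 and 4 (prior 1/4 each): that envelope was opened and seen not to hold the prize — ruled out; weight (1/4)·0 = 0 each.
If it is in envelope 2 (prior 1/4): the presenter has no choice, probability 1; weight (1/4)·1 = 1/4.
If it is in envelope 3 (prior 1/4): the presenter has 3 equally likely choices, so probability 1/3; weight (1/4)·(1/3) = 1/12.
The weights sum to 1/3.
So P(the cheque in envelope 3 | the presenter opened envelope 1 and envelope 4) = (1/12) / (1/3) = 1/4.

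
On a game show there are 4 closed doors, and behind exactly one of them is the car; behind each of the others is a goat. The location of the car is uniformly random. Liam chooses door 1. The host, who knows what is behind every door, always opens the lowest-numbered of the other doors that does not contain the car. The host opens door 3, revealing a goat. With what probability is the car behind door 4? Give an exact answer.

0

Apply Bayes' rule, conditioning on where the car actually is.
If it is behind either of doors 1 and 4 (prior 1/4 each): the host would have opened door 2 instead, probability 0; weight (1/4)·0 = 0 each.
If it is behind door 2 (prior 1/4): door 3 is the lowest-numbered option available, probability 1; weight (1/4)·1 = 1/4.
If it is behind door 3 (prior 1/4): the host opened door 3, so this case is ruled out; weight (1/4)·0 = 0.
The weights sum to 1/4.
So P(the car behind door 4 | the host opened door 3) = 0 / (1/4) = 0.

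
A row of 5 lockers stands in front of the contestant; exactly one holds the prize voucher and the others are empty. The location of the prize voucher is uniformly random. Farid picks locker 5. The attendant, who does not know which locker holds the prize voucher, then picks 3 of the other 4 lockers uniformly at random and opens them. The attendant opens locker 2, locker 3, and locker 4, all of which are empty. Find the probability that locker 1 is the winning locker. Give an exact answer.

Consider each possible location of the prize voucher in turn.
If it is in either of lockers 1 and 5 (prior 1/5 each): the attendant picks exactly this set with probability 1/4 regardless, and none is the prize; weight (1/5)·(1/4) = 1/20 each.
If it is in any of lockers 2, 3, and 4 (prior 1/5 each): that locker was opened and seen not to hold the prize — ruled out; weight (1/5)·0 = 0 each.
The weights sum to 1/10.
So P(the prize voucher in locker 1 | the attendant opened locker 2, locker 3, and locker 4) = (1/20) / (1/10) = 1/2.

1/2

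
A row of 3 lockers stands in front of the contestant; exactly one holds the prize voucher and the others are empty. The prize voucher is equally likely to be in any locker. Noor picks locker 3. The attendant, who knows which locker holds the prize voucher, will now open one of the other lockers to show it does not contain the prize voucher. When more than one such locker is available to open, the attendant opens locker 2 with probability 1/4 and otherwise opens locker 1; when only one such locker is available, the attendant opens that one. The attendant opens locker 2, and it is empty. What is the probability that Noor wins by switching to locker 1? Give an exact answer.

4/5

Apply Bayes' rule, conditioning on where the prize voucher actually is.
If it is in locker 1 (prior 1/3): only locker 2 is available, probability 1; weight (1/3)·1 = 1/3.
If it is in locker 2 (prior 1/3): the attendant opened locker 2, so this case is ruled out; weight (1/3)·0 = 0.
If it is in locker 3 (prior 1/3): locker 2 is available, opened with probability 1/4; weight (1/3)·(1/4) = 1/12.
The weights sum to 5/12.
So P(the prize voucher in locker 1 | the attendant opened locker 2) = (1/3) / (5/12) = 4/5.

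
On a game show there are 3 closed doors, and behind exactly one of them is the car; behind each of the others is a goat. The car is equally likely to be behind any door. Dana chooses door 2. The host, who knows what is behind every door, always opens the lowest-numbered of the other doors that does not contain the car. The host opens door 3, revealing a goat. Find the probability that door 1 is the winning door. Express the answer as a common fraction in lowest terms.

Consider each possible location of the car in turn.
If it is behind door 1 (prior 1/3): door 3 is the lowest-numbered option available, probability 1; weight (1/3)·1 = 1/3.
If it is behind door 2 (prior 1/3): the host would have opened door 1 instead, probability 0; weight (1/3)·0 = 0.
If it is behind door 3 (prior 1/3): the host opened door 3, so this case is ruled out; weight (1/3)·0 = 0.
The weights sum to 1/3.
So P(the car behind door 1 | the host opened door 3) = (1/3) / (1/3) = 1.

1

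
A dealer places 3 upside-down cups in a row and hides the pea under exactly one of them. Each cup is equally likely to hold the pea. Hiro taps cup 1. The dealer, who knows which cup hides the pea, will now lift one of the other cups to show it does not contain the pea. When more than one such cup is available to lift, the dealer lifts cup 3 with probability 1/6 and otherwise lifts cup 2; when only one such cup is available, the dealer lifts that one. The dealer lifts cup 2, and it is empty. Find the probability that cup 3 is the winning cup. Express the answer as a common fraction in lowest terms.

6/11

Condition on the true location of the pea.
If it is under cup 1 (prior 1/3): cup 3 is available but not opened, probability 5/6; weight (1/3)·(5/6) = 5/18.
If it is under cup 2 (prior 1/3): the dealer opened cup 2, so this case is ruled out; weight (1/3)·0 = 0.
If it is under cup 3 (prior 1/3): only cup 2 is available, probability 1; weight (1/3)·1 = 1/3.
The weights sum to 11/18.
So P(the pea under cup 3 | the dealer opened cup 2) = (1/3) / (11/18) = 6/11.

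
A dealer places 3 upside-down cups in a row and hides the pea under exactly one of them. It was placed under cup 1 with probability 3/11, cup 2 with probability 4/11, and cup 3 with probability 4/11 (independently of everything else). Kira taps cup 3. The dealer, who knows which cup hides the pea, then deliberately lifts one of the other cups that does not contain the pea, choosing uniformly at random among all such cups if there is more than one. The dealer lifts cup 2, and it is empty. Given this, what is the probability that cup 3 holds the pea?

Condition on the true location of the pea.
If it is under cup 1 (prior 3/11): the dealer has no choice, probability 1; weight (3/11)·1 = 3/11.
If it is under cup 2 (prior 4/11): the dealer opened cup 2, so this case is ruled out; weight (4/11)·0 = 0.
If it is under cup 3 (prior 4/11): the dealer has 2 equally likely choices, so probability 1/2; weight (4/11)·(1/2) = 2/11.
The weights sum to 5/11.
So P(the pea under cup 3 | the dealer opened cup 2) = (2/11) / (5/11) = 2/5.

2/5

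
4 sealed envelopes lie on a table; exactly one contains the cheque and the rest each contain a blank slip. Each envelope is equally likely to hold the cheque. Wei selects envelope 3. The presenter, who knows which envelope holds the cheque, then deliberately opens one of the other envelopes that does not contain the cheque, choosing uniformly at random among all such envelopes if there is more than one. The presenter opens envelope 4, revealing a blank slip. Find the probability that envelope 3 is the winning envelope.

Consider each possible location of the cheque in turn.
If it is in either of envelopes 1 and 2 (prior 1/4 each): the presenter has 2 equally likely choices, so probability 1/2; weight (1/4)·(1/2) = 1/8 each.
If it is in envelope 3 (prior 1/4): the presenter has 3 equally likely choices, so probability 1/3; weight (1/4)·(1/3) = 1/12.
If it is in envelope 4 (prior 1/4): the presenter opened envelope 4, so this case is ruled out; weight (1/4)·0 = 0.
The weights sum to 1/3.
So P(the cheque in envelope 3 | the presenter opened envelope 4) = (1/12) / (1/3) = 1/4.

1/4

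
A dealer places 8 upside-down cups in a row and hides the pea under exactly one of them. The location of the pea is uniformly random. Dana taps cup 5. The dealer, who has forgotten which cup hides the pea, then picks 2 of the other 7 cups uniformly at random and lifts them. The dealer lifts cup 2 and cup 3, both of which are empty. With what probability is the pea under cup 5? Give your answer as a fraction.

Apply Bayes' rule, conditioning on where the pea actually is.
If it is under any of cups 1, 4, 5, 6, 7, and 8 (prior 1/8 each): the dealer picks exactly this set with probability 1/21 regardless, and none is the prize; weight (1/8)·(1/21) = 1/168 each.
If it is under either of cups 2 and 3 (prior 1/8 each): that cup was opened and seen not to hold the prize — ruled out; weight (1/8)·0 = 0 each.
The weights sum to 1/28.
So P(the pea under cup 5 | the dealer opened cup 2 and cup 3) = (1/168) / (1/28) = 1/6.

1/6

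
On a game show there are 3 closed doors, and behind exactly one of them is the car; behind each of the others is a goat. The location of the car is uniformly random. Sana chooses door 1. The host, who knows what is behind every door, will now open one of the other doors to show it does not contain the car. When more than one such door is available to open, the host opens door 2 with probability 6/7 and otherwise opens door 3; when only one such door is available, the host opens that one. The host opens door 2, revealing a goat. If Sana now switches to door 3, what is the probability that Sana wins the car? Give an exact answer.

Apply Bayes' rule, conditioning on where the car actually is.
If it is behind door 1 (prior 1/3): door 2 is available, opened with probability 6/7; weight (1/3)·(6/7) = 2/7.
If it is behind door 2 (prior 1/3): the host opened door 2, so this case is ruled out; weight (1/3)·0 = 0.
If it is behind door 3 (prior 1/3): only door 2 is available, probability 1; weight (1/3)·1 = 1/3.
The weights sum to 13/21.
So P(the car behind door 3 | the host opened door 2) = (1/3) / (13/21) = 7/13.

7/13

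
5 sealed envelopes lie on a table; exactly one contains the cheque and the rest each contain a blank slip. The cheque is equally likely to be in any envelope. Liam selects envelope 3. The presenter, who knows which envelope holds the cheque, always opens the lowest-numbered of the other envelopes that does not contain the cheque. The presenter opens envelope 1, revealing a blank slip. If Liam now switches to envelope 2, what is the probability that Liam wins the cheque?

1/4

Consider each possible location of the cheque in turn.
If it is in envelope 1 (prior 1/5): the presenter opened envelope 1, so this case is ruled out; weight (1/5)·0 = 0.
If it is in any of envelopes 2, 3, 4, and 5 (prior 1/5 each): envelope 1 is the lowest-numbered option available, probability 1; weight (1/5)·1 = 1/5 each.
The weights sum to 4/5.
So P(the cheque in envelope 2 | the presenter opened envelope 1) = (1/5) / (4/5) = 1/4.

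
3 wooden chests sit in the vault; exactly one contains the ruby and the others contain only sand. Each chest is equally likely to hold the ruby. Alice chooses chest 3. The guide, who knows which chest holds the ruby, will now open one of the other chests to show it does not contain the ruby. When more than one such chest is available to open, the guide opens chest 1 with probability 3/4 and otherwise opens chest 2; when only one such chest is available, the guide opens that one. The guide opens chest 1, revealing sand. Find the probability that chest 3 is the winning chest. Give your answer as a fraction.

Condition on the true location of the ruby.
If it is in chest 1 (prior 1/3): the guide opened chest 1, so this case is ruled out; weight (1/3)·0 = 0.
If it is in chest 2 (prior 1/3): only chest 1 is available, probability 1; weight (1/3)·1 = 1/3.
If it is in chest 3 (prior 1/3): chest 1 is available, opened with probability 3/4; weight (1/3)·(3/4) = 1/4.
The weights sum to 7/12.
So P(the ruby in chest 3 | the guide opened chest 1) = (1/4) / (7/12) = 3/7.

3/7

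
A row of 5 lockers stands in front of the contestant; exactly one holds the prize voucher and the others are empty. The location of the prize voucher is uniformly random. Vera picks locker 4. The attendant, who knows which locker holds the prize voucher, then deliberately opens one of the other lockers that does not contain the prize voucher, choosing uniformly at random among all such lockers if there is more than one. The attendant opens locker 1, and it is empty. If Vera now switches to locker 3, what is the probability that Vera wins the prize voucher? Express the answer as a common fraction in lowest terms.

Consider each possible location of the prize voucher in turn.
If it is in locker 1 (prior 1/5): the attendant opened locker 1, so this case is ruled out; weight (1/5)·0 = 0.
If it is in any of lockers 2, 3, and 5 (prior 1/5 each): the attendant has 3 equally likely choices, so probability 1/3; weight (1/5)·(1/3) = 1/15 each.
If it is in locker 4 (prior 1/5): the attendant has 4 equally likely choices, so probability 1/4; weight (1/5)·(1/4) = 1/20.
The weights sum to 1/4.
So P(the prize voucher in locker 3 | the attendant opened locker 1) = (1/15) / (1/4) = 4/15.

4/15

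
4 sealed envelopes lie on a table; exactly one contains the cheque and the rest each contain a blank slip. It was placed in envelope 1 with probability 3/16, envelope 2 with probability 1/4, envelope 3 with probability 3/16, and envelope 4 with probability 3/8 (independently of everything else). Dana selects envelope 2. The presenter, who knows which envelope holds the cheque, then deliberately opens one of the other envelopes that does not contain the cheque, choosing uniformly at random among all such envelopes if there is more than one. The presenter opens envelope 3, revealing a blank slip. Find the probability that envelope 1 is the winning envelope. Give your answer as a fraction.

Condition on the true location of the cheque.
If it is in envelope 1 (prior 3/16): the presenter has 2 equally likely choices, so probability 1/2; weight (3/16)·(1/2) = 3/32.
If it is in envelope 2 (prior 1/4): the presenter has 3 equally likely choices, so probability 1/3; weight (1/4)·(1/3) = 1/12.
If it is in envelope 3 (prior 3/16): the presenter opened envelope 3, so this case is ruled out; weight (3/16)·0 = 0.
If it is in envelope 4 (prior 3/8): the presenter has 2 equally likely choices, so probability 1/2; weight (3/8)·(1/2) = 3/16.
The weights sum to 35/96.
So P(the cheque in envelope 1 | the presenter opened envelope 3) = (3/32) / (35/96) = 9/35.

9/35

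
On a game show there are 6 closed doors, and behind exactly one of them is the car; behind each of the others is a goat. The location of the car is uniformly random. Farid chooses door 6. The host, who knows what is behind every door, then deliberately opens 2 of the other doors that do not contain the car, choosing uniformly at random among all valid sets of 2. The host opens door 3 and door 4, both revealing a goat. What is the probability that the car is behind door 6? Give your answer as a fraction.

1/6

Condition on the true location of the car.
If it is behind any of doors 1, 2, and 5 (prior 1/6 each): the host has 6 equally likely choices, so probability 1/6; weight (1/6)·(1/6) = 1/36 each.
If it is behind either of doors 3 and 4 (prior 1/6 each): that door was opened and seen not to hold the prize — ruled out; weight (1/6)·0 = 0 each.
If it is behind door 6 (prior 1/6): the host has 10 equally likely choices, so probability 1/10; weight (1/6)·(1/10) = 1/60.
The weights sum to 1/10.
So P(the car behind door 6 | the host opened door 3 and door 4) = (1/60) / (1/10) = 1/6.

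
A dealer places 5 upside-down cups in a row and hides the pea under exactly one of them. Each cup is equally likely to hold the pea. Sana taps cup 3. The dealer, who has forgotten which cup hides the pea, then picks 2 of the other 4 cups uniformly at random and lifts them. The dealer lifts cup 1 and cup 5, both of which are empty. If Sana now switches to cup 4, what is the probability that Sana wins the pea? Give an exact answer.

1/3

Condition on the true location of the pea.
If it is under either of cups 1 and 5 (prior 1/5 each): that cup was opened and seen not to hold the prize — ruled out; weight (1/5)·0 = 0 each.
If it is under any of cups 2, 3, and 4 (prior 1/5 each): the dealer picks exactly this set with probability 1/6 regardless, and none is the prize; weight (1/5)·(1/6) = 1/30 each.
The weights sum to 1/10.
So P(the pea under cup 4 | the dealer opened cup 1 and cup 5) = (1/30) / (1/10) = 1/3.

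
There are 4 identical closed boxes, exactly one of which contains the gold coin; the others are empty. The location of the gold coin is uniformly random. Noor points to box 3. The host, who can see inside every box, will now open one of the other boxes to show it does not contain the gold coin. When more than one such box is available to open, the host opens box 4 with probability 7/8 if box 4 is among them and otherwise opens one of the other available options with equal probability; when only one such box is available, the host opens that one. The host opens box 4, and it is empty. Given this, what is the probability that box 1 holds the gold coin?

1/3

Consider each possible location of the gold coin in turn.
If it is in any of boxes 1, 2, and 3 (prior 1/4 each): box 4 is available, opened with probability 7/8; weight (1/4)·(7/8) = 7/32 each.
If it is in box 4 (prior 1/4): the host opened box 4, so this case is ruled out; weight (1/4)·0 = 0.
The weights sum to 21/32.
So P(the gold coin in box 1 | the host opened box 4) = (7/32) / (21/32) = 1/3.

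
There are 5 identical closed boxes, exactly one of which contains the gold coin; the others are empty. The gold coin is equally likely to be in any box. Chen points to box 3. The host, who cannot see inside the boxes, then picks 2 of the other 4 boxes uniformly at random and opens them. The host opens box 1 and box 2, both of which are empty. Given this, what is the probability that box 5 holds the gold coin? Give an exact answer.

1/3

Because the host chose which boxes to open without knowing where the gold coin is, the choice is independent of the prize location. Learning that none of the 2 opened boxes holds the gold coin simply rules out those 2 locations and leaves the remaining 3 boxes still equally likely by symmetry.
So P(the gold coin in box 5) = 1/3.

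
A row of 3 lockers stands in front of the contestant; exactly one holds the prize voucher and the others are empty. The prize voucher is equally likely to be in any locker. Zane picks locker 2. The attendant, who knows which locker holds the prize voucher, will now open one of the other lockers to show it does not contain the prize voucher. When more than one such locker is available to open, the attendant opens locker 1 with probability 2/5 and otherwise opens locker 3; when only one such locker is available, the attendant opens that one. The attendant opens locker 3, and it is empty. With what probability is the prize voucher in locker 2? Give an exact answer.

Condition on the true location of the prize voucher.
If it is in locker 1 (prior 1/3): only locker 3 is available, probability 1; weight (1/3)·1 = 1/3.
If it is in locker 2 (prior 1/3): locker 1 is available but not opened, probability 3/5; weight (1/3)·(3/5) = 1/5.
If it is in locker 3 (prior 1/3): the attendant opened locker 3, so this case is ruled out; weight (1/3)·0 = 0.
The weights sum to 8/15.
So P(the prize voucher in locker 2 | the attendant opened locker 3) = (1/5) / (8/15) = 3/8.

3/8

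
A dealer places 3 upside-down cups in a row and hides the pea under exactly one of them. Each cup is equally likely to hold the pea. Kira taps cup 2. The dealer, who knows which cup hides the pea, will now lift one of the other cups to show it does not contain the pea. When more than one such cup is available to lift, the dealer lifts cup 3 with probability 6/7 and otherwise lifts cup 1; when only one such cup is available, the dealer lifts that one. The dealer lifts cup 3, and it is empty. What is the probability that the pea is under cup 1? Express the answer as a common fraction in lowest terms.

7/13

Apply Bayes' rule, conditioning on where the pea actually is.
If it is under cup 1 (prior 1/3): only cup 3 is available, probability 1; weight (1/3)·1 = 1/3.
If it is under cup 2 (prior 1/3): cup 3 is available, opened with probability 6/7; weight (1/3)·(6/7) = 2/7.
If it is under cup 3 (prior 1/3): the dealer opened cup 3, so this case is ruled out; weight (1/3)·0 = 0.
The weights sum to 13/21.
So P(the pea under cup 1 | the dealer opened cup 3) = (1/3) / (13/21) = 7/13.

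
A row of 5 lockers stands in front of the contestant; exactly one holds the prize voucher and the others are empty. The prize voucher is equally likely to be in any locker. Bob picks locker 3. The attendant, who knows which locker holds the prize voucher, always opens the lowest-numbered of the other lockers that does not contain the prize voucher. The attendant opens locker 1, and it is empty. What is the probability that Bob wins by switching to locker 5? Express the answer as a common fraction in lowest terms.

Consider each possible location of the prize voucher in turn.
If it is in locker 1 (prior 1/5): the attendant opened locker 1, so this case is ruled out; weight (1/5)·0 = 0.
If it is in any of lockers 2, 3, 4, and 5 (prior 1/5 each): locker 1 is the lowest-numbered option available, probability 1; weight (1/5)·1 = 1/5 each.
The weights sum to 4/5.
So P(the prize voucher in locker 5 | the attendant opened locker 1) = (1/5) / (4/5) = 1/4.

1/4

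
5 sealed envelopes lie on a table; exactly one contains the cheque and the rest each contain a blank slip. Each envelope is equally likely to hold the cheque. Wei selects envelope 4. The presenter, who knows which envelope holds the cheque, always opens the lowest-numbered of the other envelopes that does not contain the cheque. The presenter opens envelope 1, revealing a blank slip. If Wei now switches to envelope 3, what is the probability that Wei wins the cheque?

1/4

Consider each possible location of the cheque in turn.
If it is in envelope 1 (prior 1/5): the presenter opened envelope 1, so this case is ruled out; weight (1/5)·0 = 0.
If it is in any of envelopes 2, 3, 4, and 5 (prior 1/5 each): envelope 1 is the lowest-numbered option available, probability 1; weight (1/5)·1 = 1/5 each.
The weights sum to 4/5.
So P(the cheque in envelope 3 | the presenter opened envelope 1) = (1/5) / (4/5) = 1/4.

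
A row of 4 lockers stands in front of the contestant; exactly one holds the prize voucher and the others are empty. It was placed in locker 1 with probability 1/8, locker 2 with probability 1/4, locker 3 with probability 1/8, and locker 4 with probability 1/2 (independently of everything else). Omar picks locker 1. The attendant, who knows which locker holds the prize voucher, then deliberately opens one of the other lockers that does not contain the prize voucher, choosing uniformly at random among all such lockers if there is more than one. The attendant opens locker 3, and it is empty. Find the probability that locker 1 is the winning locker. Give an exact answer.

1/10

Apply Bayes' rule, conditioning on where the prize voucher actually is.
If it is in locker 1 (prior 1/8): the attendant has 3 equally likely choices, so probability 1/3; weight (1/8)·(1/3) = 1/24.
If it is in locker 2 (prior 1/4): the attendant has 2 equally likely choices, so probability 1/2; weight (1/4)·(1/2) = 1/8.
If it is in locker 3 (prior 1/8): the attendant opened locker 3, so this case is ruled out; weight (1/8)·0 = 0.
If it is in locker 4 (prior 1/2): the attendant has 2 equally likely choices, so probability 1/2; weight (1/2)·(1/2) = 1/4.
The weights sum to 5/12.
So P(the prize voucher in locker 1 | the attendant opened locker 3) = (1/24) / (5/12) = 1/10.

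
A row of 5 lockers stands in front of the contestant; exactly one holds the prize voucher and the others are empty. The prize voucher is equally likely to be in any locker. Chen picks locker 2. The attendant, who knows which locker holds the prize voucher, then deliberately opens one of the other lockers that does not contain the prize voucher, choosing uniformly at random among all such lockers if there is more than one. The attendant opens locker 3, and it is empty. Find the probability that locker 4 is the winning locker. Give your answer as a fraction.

Consider each possible location of the prize voucher in turn.
If it is in any of lockers 1, 4, and 5 (prior 1/5 each): the attendant has 3 equally likely choices, so probability 1/3; weight (1/5)·(1/3) = 1/15 each.
If it is in locker 2 (prior 1/5): the attendant has 4 equally likely choices, so probability 1/4; weight (1/5)·(1/4) = 1/20.
If it is in locker 3 (prior 1/5): the attendant opened locker 3, so this case is ruled out; weight (1/5)·0 = 0.
The weights sum to 1/4.
So P(the prize voucher in locker 4 | the attendant opened locker 3) = (1/15) / (1/4) = 4/15.

4/15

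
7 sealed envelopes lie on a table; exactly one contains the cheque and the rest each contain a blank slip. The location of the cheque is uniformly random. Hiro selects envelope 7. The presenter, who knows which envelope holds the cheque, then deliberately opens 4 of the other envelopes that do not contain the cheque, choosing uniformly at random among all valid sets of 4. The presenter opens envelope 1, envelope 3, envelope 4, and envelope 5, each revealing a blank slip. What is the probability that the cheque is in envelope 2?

Apply Bayes' rule, conditioning on where the cheque actually is.
If it is in any of envelopes 1, 3, 4, and 5 (prior 1/7 each): that envelope was opened and seen not to hold the prize — ruled out; weight (1/7)·0 = 0 each.
If it is in either of envelopes 2 and 6 (prior 1/7 each): the presenter has 5 equally likely choices, so probability 1/5; weight (1/7)·(1/5) = 1/35 each.
If it is in envelope 7 (prior 1/7): the presenter has 15 equally likely choices, so probability 1/15; weight (1/7)·(1/15) = 1/105.
The weights sum to 1/15.
So P(the cheque in envelope 2 | the presenter opened envelope 1, envelope 3, envelope 4, and envelope 5) = (1/35) / (1/15) = 3/7.

3/7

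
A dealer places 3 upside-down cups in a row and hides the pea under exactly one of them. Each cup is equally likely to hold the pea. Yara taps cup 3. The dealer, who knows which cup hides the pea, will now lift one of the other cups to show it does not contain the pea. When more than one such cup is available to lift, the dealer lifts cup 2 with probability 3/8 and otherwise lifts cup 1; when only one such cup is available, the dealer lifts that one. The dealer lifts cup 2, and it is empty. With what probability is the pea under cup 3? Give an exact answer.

Condition on the true location of the pea.
If it is under cup 1 (prior 1/3): only cup 2 is available, probability 1; weight (1/3)·1 = 1/3.
If it is under cup 2 (prior 1/3): the dealer opened cup 2, so this case is ruled out; weight (1/3)·0 = 0.
If it is under cup 3 (prior 1/3): cup 2 is available, opened with probability 3/8; weight (1/3)·(3/8) = 1/8.
The weights sum to 11/24.
So P(the pea under cup 3 | the dealer opened cup 2) = (1/8) / (11/24) = 3/11.

3/11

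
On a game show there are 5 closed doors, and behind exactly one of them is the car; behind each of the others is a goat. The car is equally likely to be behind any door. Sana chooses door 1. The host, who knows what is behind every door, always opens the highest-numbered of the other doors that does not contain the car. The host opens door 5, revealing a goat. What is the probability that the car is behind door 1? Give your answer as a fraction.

Apply Bayes' rule, conditioning on where the car actually is.
If it is behind any of doors 1, 2, 3, and 4 (prior 1/5 each): door 5 is the highest-numbered option available, probability 1; weight (1/5)·1 = 1/5 each.
If it is behind door 5 (prior 1/5): the host opened door 5, so this case is ruled out; weight (1/5)·0 = 0.
The weights sum to 4/5.
So P(the car behind door 1 | the host opened door 5) = (1/5) / (4/5) = 1/4.

1/4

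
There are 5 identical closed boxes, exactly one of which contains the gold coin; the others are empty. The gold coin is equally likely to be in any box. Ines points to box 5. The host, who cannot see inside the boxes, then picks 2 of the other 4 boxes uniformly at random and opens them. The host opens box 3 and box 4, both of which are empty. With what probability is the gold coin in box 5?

1/3

Consider each possible location of the gold coin in turn.
If it is in any of boxes 1, 2, and 5 (prior 1/5 each): the host picks exactly this set with probability 1/6 regardless, and none is the prize; weight (1/5)·(1/6) = 1/30 each.
If it is in either of boxes 3 and 4 (prior 1/5 each): that box was opened and seen not to hold the prize — ruled out; weight (1/5)·0 = 0 each.
The weights sum to 1/10.
So P(the gold coin in box 5 | the host opened box 3 and box 4) = (1/30) / (1/10) = 1/3.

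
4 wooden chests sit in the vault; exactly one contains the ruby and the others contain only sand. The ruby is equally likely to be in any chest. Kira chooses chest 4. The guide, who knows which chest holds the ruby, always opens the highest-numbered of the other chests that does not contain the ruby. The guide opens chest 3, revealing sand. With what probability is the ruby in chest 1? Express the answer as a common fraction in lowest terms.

Consider each possible location of the ruby in turn.
If it is in any of chests 1, 2, and 4 (prior 1/4 each): chest 3 is the highest-numbered option available, probability 1; weight (1/4)·1 = 1/4 each.
If it is in chest 3 (prior 1/4): the guide opened chest 3, so this case is ruled out; weight (1/4)·0 = 0.
The weights sum to 3/4.
So P(the ruby in chest 1 | the guide opened chest 3) = (1/4) / (3/4) = 1/3.

1/3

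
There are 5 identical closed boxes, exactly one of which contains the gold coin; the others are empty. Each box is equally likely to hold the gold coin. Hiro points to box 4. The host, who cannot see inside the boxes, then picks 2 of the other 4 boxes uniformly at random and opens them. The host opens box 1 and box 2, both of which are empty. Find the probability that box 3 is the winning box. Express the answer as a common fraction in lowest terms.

Consider each possible location of the gold coin in turn.
If it is in either of boxes 1 and 2 (prior 1/5 each): that box was opened and seen not to hold the prize — ruled out; weight (1/5)·0 = 0 each.
If it is in any of boxes 3, 4, and 5 (prior 1/5 each): the host picks exactly this set with probability 1/6 regardless, and none is the prize; weight (1/5)·(1/6) = 1/30 each.
The weights sum to 1/10.
So P(the gold coin in box 3 | the host opened box 1 and box 2) = (1/30) / (1/10) = 1/3.

1/3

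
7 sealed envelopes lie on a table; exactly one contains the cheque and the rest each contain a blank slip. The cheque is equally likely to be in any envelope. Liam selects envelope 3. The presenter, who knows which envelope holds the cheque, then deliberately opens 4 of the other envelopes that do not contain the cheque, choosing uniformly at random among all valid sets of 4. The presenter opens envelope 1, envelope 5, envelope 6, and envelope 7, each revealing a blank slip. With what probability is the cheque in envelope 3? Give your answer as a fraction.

Condition on the true location of the cheque.
If it is in any of envelopes 1, 5, 6, and 7 (prior 1/7 each): that envelope was opened and seen not to hold the prize — ruled out; weight (1/7)·0 = 0 each.
If it is in either of envelopes 2 and 4 (prior 1/7 each): the presenter has 5 equally likely choices, so probability 1/5; weight (1/7)·(1/5) = 1/35 each.
If it is in envelope 3 (prior 1/7): the presenter has 15 equally likely choices, so probability 1/15; weight (1/7)·(1/15) = 1/105.
The weights sum to 1/15.
So P(the cheque in envelope 3 | the presenter opened envelope 1, envelope 5, envelope 6, and envelope 7) = (1/105) / (1/15) = 1/7.

1/7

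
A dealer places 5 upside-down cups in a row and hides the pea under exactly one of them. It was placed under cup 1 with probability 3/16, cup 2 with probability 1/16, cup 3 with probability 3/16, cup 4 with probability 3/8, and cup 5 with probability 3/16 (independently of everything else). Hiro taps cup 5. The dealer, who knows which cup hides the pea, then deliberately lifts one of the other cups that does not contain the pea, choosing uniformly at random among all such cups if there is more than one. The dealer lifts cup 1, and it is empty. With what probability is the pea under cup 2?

4/49

Condition on the true location of the pea.
If it is under cup 1 (prior 3/16): the dealer opened cup 1, so this case is ruled out; weight (3/16)·0 = 0.
If it is under cup 2 (prior 1/16): the dealer has 3 equally likely choices, so probability 1/3; weight (1/16)·(1/3) = 1/48.
If it is under cup 3 (prior 3/16): the dealer has 3 equally likely choices, so probability 1/3; weight (3/16)·(1/3) = 1/16.
If it is under cup 4 (prior 3/8): the dealer has 3 equally likely choices, so probability 1/3; weight (3/8)·(1/3) = 1/8.
If it is under cup 5 (prior 3/16): the dealer has 4 equally likely choices, so probability 1/4; weight (3/16)·(1/4) = 3/64.
The weights sum to 49/192.
So P(the pea under cup 2 | the dealer opened cup 1) = (1/48) / (49/192) = 4/49.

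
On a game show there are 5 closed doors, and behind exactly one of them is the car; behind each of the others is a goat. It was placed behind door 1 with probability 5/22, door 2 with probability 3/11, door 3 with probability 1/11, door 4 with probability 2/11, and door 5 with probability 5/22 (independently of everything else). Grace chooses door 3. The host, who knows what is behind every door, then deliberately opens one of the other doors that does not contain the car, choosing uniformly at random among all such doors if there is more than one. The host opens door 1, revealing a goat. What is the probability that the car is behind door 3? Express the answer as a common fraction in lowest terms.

1/11

Apply Bayes' rule, conditioning on where the car actually is.
If it is behind door 1 (prior 5/22): the host opened door 1, so this case is ruled out; weight (5/22)·0 = 0.
If it is behind door 2 (prior 3/11): the host has 3 equally likely choices, so probability 1/3; weight (3/11)·(1/3) = 1/11.
If it is behind door 3 (prior 1/11): the host has 4 equally likely choices, so probability 1/4; weight (1/11)·(1/4) = 1/44.
If it is behind door 4 (prior 2/11): the host has 3 equally likely choices, so probability 1/3; weight (2/11)·(1/3) = 2/33.
If it is behind door 5 (prior 5/22): the host has 3 equally likely choices, so probability 1/3; weight (5/22)·(1/3) = 5/66.
The weights sum to 1/4.
So P(the car behind door 3 | the host opened door 1) = (1/44) / (1/4) = 1/11.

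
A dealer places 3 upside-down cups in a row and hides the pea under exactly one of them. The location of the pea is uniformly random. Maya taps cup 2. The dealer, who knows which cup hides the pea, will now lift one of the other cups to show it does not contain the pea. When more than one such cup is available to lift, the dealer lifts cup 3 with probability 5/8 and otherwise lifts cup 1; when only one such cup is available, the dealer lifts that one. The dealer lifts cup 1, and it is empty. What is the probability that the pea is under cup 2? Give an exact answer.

Apply Bayes' rule, conditioning on where the pea actually is.
If it is under cup 1 (prior 1/3): the dealer opened cup 1, so this case is ruled out; weight (1/3)·0 = 0.
If it is under cup 2 (prior 1/3): cup 3 is available but not opened, probability 3/8; weight (1/3)·(3/8) = 1/8.
If it is under cup 3 (prior 1/3): only cup 1 is available, probability 1; weight (1/3)·1 = 1/3.
The weights sum to 11/24.
So P(the pea under cup 2 | the dealer opened cup 1) = (1/8) / (11/24) = 3/11.

3/11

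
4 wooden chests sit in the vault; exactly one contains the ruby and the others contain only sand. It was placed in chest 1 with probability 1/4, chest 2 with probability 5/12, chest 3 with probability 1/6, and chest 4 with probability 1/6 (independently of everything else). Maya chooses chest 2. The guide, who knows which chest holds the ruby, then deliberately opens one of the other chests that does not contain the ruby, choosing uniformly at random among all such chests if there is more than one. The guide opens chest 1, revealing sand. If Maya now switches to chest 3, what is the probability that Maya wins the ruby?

Condition on the true location of the ruby.
If it is in chest 1 (prior 1/4): the guide opened chest 1, so this case is ruled out; weight (1/4)·0 = 0.
If it is in chest 2 (prior 5/12): the guide has 3 equally likely choices, so probability 1/3; weight (5/12)·(1/3) = 5/36.
If it is in either of chests 3 and 4 (prior 1/6 each): the guide has 2 equally likely choices, so probability 1/2; weight (1/6)·(1/2) = 1/12 each.
The weights sum to 11/36.
So P(the ruby in chest 3 | the guide opened chest 1) = (1/12) / (11/36) = 3/11.

3/11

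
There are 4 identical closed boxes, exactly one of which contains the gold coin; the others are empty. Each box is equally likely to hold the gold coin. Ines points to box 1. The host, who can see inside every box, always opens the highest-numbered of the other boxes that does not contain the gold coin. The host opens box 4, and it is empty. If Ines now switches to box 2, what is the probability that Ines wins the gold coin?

Condition on the true location of the gold coin.
If it is in any of boxes 1, 2, and 3 (prior 1/4 each): box 4 is the highest-numbered option available, probability 1; weight (1/4)·1 = 1/4 each.
If it is in box 4 (prior 1/4): the host opened box 4, so this case is ruled out; weight (1/4)·0 = 0.
The weights sum to 3/4.
So P(the gold coin in box 2 | the host opened box 4) = (1/4) / (3/4) = 1/3.

1/3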